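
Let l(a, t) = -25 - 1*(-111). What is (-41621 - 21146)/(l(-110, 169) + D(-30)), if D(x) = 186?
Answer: -62767/272 ≈ -230.76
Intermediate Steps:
l(a, t) = 86 (l(a, t) = -25 + 111 = 86)
(-41621 - 21146)/(l(-110, 169) + D(-30)) = (-41621 - 21146)/(86 + 186) = -62767/272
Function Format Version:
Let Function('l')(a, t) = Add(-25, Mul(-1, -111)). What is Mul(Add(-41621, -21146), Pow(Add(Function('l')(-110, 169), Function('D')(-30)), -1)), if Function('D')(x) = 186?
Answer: Rational(-62767, 272) ≈ -230.76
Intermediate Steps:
Function('l')(a, t) = 86 (Function('l')(a, t) = Add(-25, 111) = 86)
Mul(Add(-41621, -21146), Pow(Add(Function('l')(-110, 169), Function('D')(-30)), -1)) = Mul(Add(-41621, -21146), Pow(Add(86, 186), -1)) = Mul(-62767, Pow(272, -1)) = Mul(-62767, Rational(1, 272)) = Rational(-62767, 272)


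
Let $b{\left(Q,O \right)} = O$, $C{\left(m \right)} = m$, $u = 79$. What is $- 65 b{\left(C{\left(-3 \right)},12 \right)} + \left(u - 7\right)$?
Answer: $-708$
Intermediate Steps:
$- 65 b{\left(C{\left(-3 \right)},12 \right)} + \left(u - 7\right) = \left(-65\right) 12 + \left(79 - 7\right) = -780 + 72 = -708$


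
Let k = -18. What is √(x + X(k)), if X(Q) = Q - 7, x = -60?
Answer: I*√85 ≈ 9.2195*I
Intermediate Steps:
X(Q) = -7 + Q
√(x + X(k)) = √(-60 + (-7 - 18)) = √(-60 - 25) = √(-85) = I*√85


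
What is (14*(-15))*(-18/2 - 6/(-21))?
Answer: 1830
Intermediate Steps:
(14*(-15))*(-18/2 - 6/(-21)) = -210*(-18*1/2 - 6*(-1/21)) = -210*(-9 + 2/7) = -210*(-61/7) = 1830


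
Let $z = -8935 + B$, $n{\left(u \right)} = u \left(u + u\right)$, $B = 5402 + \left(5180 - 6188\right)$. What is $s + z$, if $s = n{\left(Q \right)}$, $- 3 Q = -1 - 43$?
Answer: $- \frac{36997}{9} \approx -4110.8$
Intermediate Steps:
$Q = \frac{44}{3}$ ($Q = - \frac{-1 - 43}{3} = \left(- \frac{1}{3}\right) \left(-44\right) = \frac{44}{3} \approx 14.667$)
$B = 4394$ ($B = 5402 + \left(5180 - 6188\right) = 5402 - 1008 = 4394$)
$n{\left(u \right)} = 2 u^{2}$ ($n{\left(u \right)} = u 2 u = 2 u^{2}$)
$s = \frac{3872}{9}$ ($s = 2 \left(\frac{44}{3}\right)^{2} = 2 \cdot \frac{1936}{9} = \frac{3872}{9} \approx 430.22$)
$z = -4541$ ($z = -8935 + 4394 = -4541$)
$s + z = \frac{3872}{9} - 4541 = - \frac{36997}{9}$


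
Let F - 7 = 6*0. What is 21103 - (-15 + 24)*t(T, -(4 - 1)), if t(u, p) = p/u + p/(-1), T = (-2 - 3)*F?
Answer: 737633/35 ≈ 21075.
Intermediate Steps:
F = 7 (F = 7 + 6*0 = 7 + 0 = 7)
T = -35 (T = (-2 - 3)*7 = -5*7 = -35)
t(u, p) = -p + p/u (t(u, p) = p/u + p*(-1) = p/u - p = -p + p/u)
21103 - (-15 + 24)*t(T, -(4 - 1)) = 21103 - (-15 + 24)*(-(-1)*(4 - 1) - (4 - 1)/(-35)) = 21103 - 9*(-(-1)*3 - 1*3*(-1/35)) = 21103 - 9*(-1*(-3) - 3*(-1/35)) = 21103 - 9*(3 + 3/35) = 21103 - 9*108/35 = 21103 - 1*972/35 = 21103 - 972/35 = 737633/35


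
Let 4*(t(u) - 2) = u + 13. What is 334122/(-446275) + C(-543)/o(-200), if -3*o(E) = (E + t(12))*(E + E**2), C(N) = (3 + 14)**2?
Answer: -20396121927/27246516830 ≈ -0.74858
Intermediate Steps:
t(u) = 21/4 + u/4 (t(u) = 2 + (u + 13)/4 = 2 + (13 + u)/4 = 2 + (13/4 + u/4) = 21/4 + u/4)
C(N) = 289 (C(N) = 17**2 = 289)
o(E) = -(33/4 + E)*(E + E**2)/3 (o(E) = -(E + (21/4 + (1/4)*12))*(E + E**2)/3 = -(E + (21/4 + 3))*(E + E**2)/3 = -(E + 33/4)*(E + E**2)/3 = -(33/4 + E)*(E + E**2)/3)
334122/(-446275) + C(-543)/o(-200) = 334122/(-446275) + 289/((-1/12*(-200)*(33 + 4*(-200)**2 + 37*(-200)))) = 334122*(-1/446275) + 289/((-1/12*(-200)*(33 + 4*40000 - 7400))) = -334122/446275 + 289/((-1/12*(-200)*(33 + 160000 - 7400))) = -334122/446275 + 289/((-1/12*(-200)*152633)) = -334122/446275 + 289/(7631650/3) = -334122/446275 + 289*(3/7631650) = -334122/446275 + 867/7631650 = -20396121927/27246516830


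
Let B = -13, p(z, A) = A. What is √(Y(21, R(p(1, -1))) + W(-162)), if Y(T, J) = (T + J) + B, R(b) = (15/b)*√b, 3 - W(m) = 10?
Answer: √(1 - 15*I) ≈ 2.8314 - 2.6489*I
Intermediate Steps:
W(m) = -7 (W(m) = 3 - 1*10 = 3 - 10 = -7)
R(b) = 15/√b
Y(T, J) = -13 + J + T (Y(T, J) = (T + J) - 13 = (J + T) - 13 = -13 + J + T)
√(Y(21, R(p(1, -1))) + W(-162)) = √((-13 + 15/√(-1) + 21) - 7) = √((-13 + 15*(-I) + 21) - 7) = √((-13 - 15*I + 21) - 7) = √((8 - 15*I) - 7) = √(1 - 15*I)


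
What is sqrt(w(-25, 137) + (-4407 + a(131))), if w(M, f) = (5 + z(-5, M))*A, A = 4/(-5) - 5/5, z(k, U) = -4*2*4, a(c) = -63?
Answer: I*sqrt(110535)/5 ≈ 66.494*I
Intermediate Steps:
z(k, U) = -32 (z(k, U) = -8*4 = -32)
A = -9/5 (A = 4*(-1/5) - 5*1/5 = -4/5 - 1 = -9/5 ≈ -1.8000)
w(M, f) = 243/5 (w(M, f) = (5 - 32)*(-9/5) = -27*(-9/5) = 243/5)
sqrt(w(-25, 137) + (-4407 + a(131))) = sqrt(243/5 + (-4407 - 63)) = sqrt(243/5 - 4470) = sqrt(-22107/5) = I*sqrt(110535)/5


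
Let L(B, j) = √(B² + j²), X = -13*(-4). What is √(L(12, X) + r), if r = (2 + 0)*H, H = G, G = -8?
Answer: 2*√(-4 + √178) ≈ 6.1128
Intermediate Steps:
H = -8
X = 52
r = -16 (r = (2 + 0)*(-8) = 2*(-8) = -16)
√(L(12, X) + r) = √(√(12² + 52²) - 16) = √(√(144 + 2704) - 16) = √(√2848 - 16) = √(4*√178 - 16) = √(-16 + 4*√178)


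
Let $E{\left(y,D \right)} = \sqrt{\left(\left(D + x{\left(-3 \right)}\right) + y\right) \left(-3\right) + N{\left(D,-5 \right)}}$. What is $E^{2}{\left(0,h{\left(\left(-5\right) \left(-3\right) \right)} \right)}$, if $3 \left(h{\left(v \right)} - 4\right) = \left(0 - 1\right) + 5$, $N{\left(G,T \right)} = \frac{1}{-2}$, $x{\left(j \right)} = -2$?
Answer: $- \frac{21}{2} \approx -10.5$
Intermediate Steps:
$N{\left(G,T \right)} = - \frac{1}{2}$
$h{\left(v \right)} = \frac{16}{3}$ ($h{\left(v \right)} = 4 + \frac{\left(0 - 1\right) + 5}{3} = 4 + \frac{-1 + 5}{3} = 4 + \frac{1}{3} \cdot 4 = 4 + \frac{4}{3} = \frac{16}{3}$)
$E{\left(y,D \right)} = \sqrt{\frac{11}{2} - 3 D - 3 y}$ ($E{\left(y,D \right)} = \sqrt{\left(\left(D - 2\right) + y\right) \left(-3\right) - \frac{1}{2}} = \sqrt{\left(\left(-2 + D\right) + y\right) \left(-3\right) - \frac{1}{2}} = \sqrt{\left(-2 + D + y\right) \left(-3\right) - \frac{1}{2}} = \sqrt{\left(6 - 3 D - 3 y\right) - \frac{1}{2}} = \sqrt{\frac{11}{2} - 3 D - 3 y}$)
$E^{2}{\left(0,h{\left(\left(-5\right) \left(-3\right) \right)} \right)} = \left(\frac{\sqrt{22 - 64 - 0}}{2}\right)^{2} = \left(\frac{\sqrt{22 - 64 + 0}}{2}\right)^{2} = \left(\frac{\sqrt{-42}}{2}\right)^{2} = \left(\frac{i \sqrt{42}}{2}\right)^{2} = - \frac{21}{2}$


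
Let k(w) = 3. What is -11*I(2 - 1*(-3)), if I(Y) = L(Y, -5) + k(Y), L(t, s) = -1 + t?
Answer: -77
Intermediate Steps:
I(Y) = 2 + Y (I(Y) = (-1 + Y) + 3 = 2 + Y)
-11*I(2 - 1*(-3)) = -11*(2 + (2 - 1*(-3))) = -11*(2 + (2 + 3)) = -11*(2 + 5) = -11*7 = -77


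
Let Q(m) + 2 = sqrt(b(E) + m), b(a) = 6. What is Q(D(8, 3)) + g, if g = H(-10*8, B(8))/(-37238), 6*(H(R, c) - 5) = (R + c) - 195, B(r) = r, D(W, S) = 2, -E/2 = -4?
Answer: -148873/74476 + 2*sqrt(2) ≈ 0.82949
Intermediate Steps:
E = 8 (E = -2*(-4) = 8)
H(R, c) = -55/2 + R/6 + c/6 (H(R, c) = 5 + ((R + c) - 195)/6 = 5 + (-195 + R + c)/6 = 5 + (-65/2 + R/6 + c/6) = -55/2 + R/6 + c/6)
g = 79/74476 (g = (-55/2 + (-10*8)/6 + (1/6)*8)/(-37238) = (-55/2 + (1/6)*(-80) + 4/3)*(-1/37238) = (-55/2 - 40/3 + 4/3)*(-1/37238) = -79/2*(-1/37238) = 79/74476 ≈ 0.0010607)
Q(m) = -2 + sqrt(6 + m)
Q(D(8, 3)) + g = (-2 + sqrt(6 + 2)) + 79/74476 = (-2 + sqrt(8)) + 79/74476 = (-2 + 2*sqrt(2)) + 79/74476 = -148873/74476 + 2*sqrt(2)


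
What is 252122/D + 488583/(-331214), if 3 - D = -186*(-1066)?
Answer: -180379153267/65670793422 ≈ -2.7467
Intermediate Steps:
D = -198273 (D = 3 - (-186)*(-1066) = 3 - 1*198276 = 3 - 198276 = -198273)
252122/D + 488583/(-331214) = 252122/(-198273) + 488583/(-331214) = 252122*(-1/198273) + 488583*(-1/331214) = -252122/198273 - 488583/331214 = -180379153267/65670793422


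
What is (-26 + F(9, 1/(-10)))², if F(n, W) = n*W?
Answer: 72361/100 ≈ 723.61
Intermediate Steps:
F(n, W) = W*n
(-26 + F(9, 1/(-10)))² = (-26 + 9/(-10))² = (-26 - ⅒*9)² = (-26 - 9/10)² = (-269/10)² = 72361/100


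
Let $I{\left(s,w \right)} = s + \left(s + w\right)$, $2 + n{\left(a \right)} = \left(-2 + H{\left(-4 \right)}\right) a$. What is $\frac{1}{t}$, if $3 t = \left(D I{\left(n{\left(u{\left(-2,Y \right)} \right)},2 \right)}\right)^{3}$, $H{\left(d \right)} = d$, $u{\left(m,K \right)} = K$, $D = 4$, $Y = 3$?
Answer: $- \frac{3}{3511808} \approx -8.5426 \cdot 10^{-7}$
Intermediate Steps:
$n{\left(a \right)} = -2 - 6 a$ ($n{\left(a \right)} = -2 + \left(-2 - 4\right) a = -2 - 6 a$)
$I{\left(s,w \right)} = w + 2 s$
$t = - \frac{3511808}{3}$ ($t = \frac{\left(4 \left(2 + 2 \left(-2 - 18\right)\right)\right)^{3}}{3} = \frac{\left(4 \left(2 + 2 \left(-20\right)\right)\right)^{3}}{3} = \frac{\left(4 \left(2 - 40\right)\right)^{3}}{3} = \frac{\left(4 \left(-38\right)\right)^{3}}{3} = \frac{\left(-152\right)^{3}}{3} = \frac{1}{3} \left(-3511808\right) = - \frac{3511808}{3} \approx -1.1706 \cdot 10^{6}$)
$\frac{1}{t} = \frac{1}{- \frac{3511808}{3}} = - \frac{3}{3511808}$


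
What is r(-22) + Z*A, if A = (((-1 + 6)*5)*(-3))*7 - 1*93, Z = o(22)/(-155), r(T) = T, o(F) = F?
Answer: 10186/155 ≈ 65.716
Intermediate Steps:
Z = -22/155 (Z = 22/(-155) = 22*(-1/155) = -22/155 ≈ -0.14194)
A = -618 (A = ((5*5)*(-3))*7 - 93 = (25*(-3))*7 - 93 = -75*7 - 93 = -525 - 93 = -618)
r(-22) + Z*A = -22 - 22/155*(-618) = -22 + 13596/155 = 10186/155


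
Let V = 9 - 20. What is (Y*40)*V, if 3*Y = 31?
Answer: -13640/3 ≈ -4546.7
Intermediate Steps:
Y = 31/3 (Y = (⅓)*31 = 31/3 ≈ 10.333)
V = -11
(Y*40)*V = ((31/3)*40)*(-11) = (1240/3)*(-11) = -13640/3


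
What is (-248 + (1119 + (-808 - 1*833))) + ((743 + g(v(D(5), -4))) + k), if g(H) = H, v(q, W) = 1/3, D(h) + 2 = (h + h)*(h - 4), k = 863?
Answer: 2509/3 ≈ 836.33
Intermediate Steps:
D(h) = -2 + 2*h*(-4 + h) (D(h) = -2 + (h + h)*(h - 4) = -2 + (2*h)*(-4 + h) = -2 + 2*h*(-4 + h))
v(q, W) = ⅓
(-248 + (1119 + (-808 - 1*833))) + ((743 + g(v(D(5), -4))) + k) = (-248 + (1119 + (-808 - 1*833))) + ((743 + ⅓) + 863) = (-248 + (1119 + (-808 - 833))) + (2230/3 + 863) = (-248 + (1119 - 1641)) + 4819/3 = (-248 - 522) + 4819/3 = -770 + 4819/3 = 2509/3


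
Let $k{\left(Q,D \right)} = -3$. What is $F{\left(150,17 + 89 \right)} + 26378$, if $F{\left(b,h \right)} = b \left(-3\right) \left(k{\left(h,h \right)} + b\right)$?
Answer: $-39772$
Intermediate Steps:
$F{\left(b,h \right)} = - 3 b \left(-3 + b\right)$ ($F{\left(b,h \right)} = b \left(-3\right) \left(-3 + b\right) = - 3 b \left(-3 + b\right)$)
$F{\left(150,17 + 89 \right)} + 26378 = 3 \cdot 150 \left(3 - 150\right) + 26378 = 3 \cdot 150 \left(-147\right) + 26378 = -66150 + 26378 = -39772$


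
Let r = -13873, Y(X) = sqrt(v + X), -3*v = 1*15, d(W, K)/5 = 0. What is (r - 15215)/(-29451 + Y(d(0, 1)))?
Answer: 428335344/433680703 + 14544*I*sqrt(5)/433680703 ≈ 0.98767 + 7.4989e-5*I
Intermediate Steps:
d(W, K) = 0 (d(W, K) = 5*0 = 0)
v = -5 (v = -15/3 = -1/3*15 = -5)
Y(X) = sqrt(-5 + X)
(r - 15215)/(-29451 + Y(d(0, 1))) = (-13873 - 15215)/(-29451 + sqrt(-5 + 0)) = -29088/(-29451 + sqrt(-5)) = -29088/(-29451 + I*sqrt(5))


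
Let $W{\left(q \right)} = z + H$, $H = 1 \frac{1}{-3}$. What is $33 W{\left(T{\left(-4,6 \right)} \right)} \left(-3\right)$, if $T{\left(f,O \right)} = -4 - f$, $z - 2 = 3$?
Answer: $-462$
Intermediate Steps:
$z = 5$ ($z = 2 + 3 = 5$)
$H = - \frac{1}{3}$ ($H = 1 \left(- \frac{1}{3}\right) = - \frac{1}{3} \approx -0.33333$)
$W{\left(q \right)} = \frac{14}{3}$ ($W{\left(q \right)} = 5 - \frac{1}{3} = \frac{14}{3}$)
$33 W{\left(T{\left(-4,6 \right)} \right)} \left(-3\right) = 33 \cdot \frac{14}{3} \left(-3\right) = 154 \left(-3\right) = -462$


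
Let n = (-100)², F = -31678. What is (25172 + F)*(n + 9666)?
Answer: -127946996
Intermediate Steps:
n = 10000
(25172 + F)*(n + 9666) = (25172 - 31678)*(10000 + 9666) = -6506*19666 = -127946996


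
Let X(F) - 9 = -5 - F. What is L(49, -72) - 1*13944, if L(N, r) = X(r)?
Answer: -13868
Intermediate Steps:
X(F) = 4 - F (X(F) = 9 + (-5 - F) = 4 - F)
L(N, r) = 4 - r
L(49, -72) - 1*13944 = (4 - 1*(-72)) - 1*13944 = (4 + 72) - 13944 = 76 - 13944 = -13868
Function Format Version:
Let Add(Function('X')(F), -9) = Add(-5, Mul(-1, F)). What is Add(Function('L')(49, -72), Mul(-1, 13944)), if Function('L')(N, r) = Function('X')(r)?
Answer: -13868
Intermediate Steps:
Function('X')(F) = Add(4, Mul(-1, F)) (Function('X')(F) = Add(9, Add(-5, Mul(-1, F))) = Add(4, Mul(-1, F)))
Function('L')(N, r) = Add(4, Mul(-1, r))
Add(Function('L')(49, -72), Mul(-1, 13944)) = Add(Add(4, Mul(-1, -72)), Mul(-1, 13944)) = Add(Add(4, 72), -13944) = Add(76, -13944) = -13868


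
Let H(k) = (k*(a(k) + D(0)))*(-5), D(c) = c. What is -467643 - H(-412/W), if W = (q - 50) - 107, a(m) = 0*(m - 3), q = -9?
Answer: -467643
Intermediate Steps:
a(m) = 0 (a(m) = 0*(-3 + m) = 0)
W = -166 (W = (-9 - 50) - 107 = -59 - 107 = -166)
H(k) = 0 (H(k) = (k*(0 + 0))*(-5) = (k*0)*(-5) = 0*(-5) = 0)
-467643 - H(-412/W) = -467643 - 1*0 = -467643 + 0 = -467643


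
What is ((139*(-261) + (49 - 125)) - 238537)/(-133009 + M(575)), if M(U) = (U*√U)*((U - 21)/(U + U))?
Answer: 794850218/383636411 + 190362710*√23/8823637453 ≈ 2.1754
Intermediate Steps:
M(U) = √U*(-21 + U)/2 (M(U) = U^(3/2)*((-21 + U)/((2*U))) = U^(3/2)*((-21 + U)*(1/(2*U))) = U^(3/2)*((-21 + U)/(2*U)) = √U*(-21 + U)/2)
((139*(-261) + (49 - 125)) - 238537)/(-133009 + M(575)) = ((139*(-261) + (49 - 125)) - 238537)/(-133009 + √575*(-21 + 575)/2) = ((-36279 - 76) - 238537)/(-133009 + (½)*(5*√23)*554) = (-36355 - 238537)/(-133009 + 1385*√23) = -274892/(-133009 + 1385*√23)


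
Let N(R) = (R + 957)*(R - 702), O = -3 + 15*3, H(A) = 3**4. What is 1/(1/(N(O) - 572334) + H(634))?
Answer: 1231674/99765593 ≈ 0.012346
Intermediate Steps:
H(A) = 81
O = 42 (O = -3 + 45 = 42)
N(R) = (-702 + R)*(957 + R) (N(R) = (957 + R)*(-702 + R) = (-702 + R)*(957 + R))
1/(1/(N(O) - 572334) + H(634)) = 1/(1/((-671814 + 42**2 + 255*42) - 572334) + 81) = 1/(1/((-671814 + 1764 + 10710) - 572334) + 81) = 1/(1/(-659340 - 572334) + 81) = 1/(1/(-1231674) + 81) = 1/(-1/1231674 + 81) = 1/(99765593/1231674) = 1231674/99765593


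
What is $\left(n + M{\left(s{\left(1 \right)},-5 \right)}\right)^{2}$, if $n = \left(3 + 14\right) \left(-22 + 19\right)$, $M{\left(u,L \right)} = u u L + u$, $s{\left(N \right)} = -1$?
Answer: $3249$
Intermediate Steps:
$M{\left(u,L \right)} = u + L u^{2}$ ($M{\left(u,L \right)} = u^{2} L + u = L u^{2} + u = u + L u^{2}$)
$n = -51$ ($n = 17 \left(-3\right) = -51$)
$\left(n + M{\left(s{\left(1 \right)},-5 \right)}\right)^{2} = \left(-51 - \left(1 - -5\right)\right)^{2} = \left(-51 - \left(1 + 5\right)\right)^{2} = \left(-51 - 6\right)^{2} = \left(-57\right)^{2} = 3249$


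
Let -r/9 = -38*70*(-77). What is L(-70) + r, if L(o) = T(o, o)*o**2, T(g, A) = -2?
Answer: -1853180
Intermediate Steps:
L(o) = -2*o**2
r = -1843380 (r = -9*(-38*70)*(-77) = -(-23940)*(-77) = -9*204820 = -1843380)
L(-70) + r = -2*(-70)**2 - 1843380 = -2*4900 - 1843380 = -9800 - 1843380 = -1853180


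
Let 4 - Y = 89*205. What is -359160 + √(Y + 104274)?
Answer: -359160 + √86033 ≈ -3.5887e+5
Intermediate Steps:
Y = -18241 (Y = 4 - 89*205 = 4 - 1*18245 = 4 - 18245 = -18241)
-359160 + √(Y + 104274) = -359160 + √(-18241 + 104274) = -359160 + √86033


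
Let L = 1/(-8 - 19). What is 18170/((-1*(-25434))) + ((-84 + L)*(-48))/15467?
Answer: 191815247/196693839 ≈ 0.97520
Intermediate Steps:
L = -1/27 (L = 1/(-27) = -1/27 ≈ -0.037037)
18170/((-1*(-25434))) + ((-84 + L)*(-48))/15467 = 18170/((-1*(-25434))) + ((-84 - 1/27)*(-48))/15467 = 18170/25434 - 2269/27*(-48)*(1/15467) = 18170*(1/25434) + (36304/9)*(1/15467) = 9085/12717 + 36304/139203 = 191815247/196693839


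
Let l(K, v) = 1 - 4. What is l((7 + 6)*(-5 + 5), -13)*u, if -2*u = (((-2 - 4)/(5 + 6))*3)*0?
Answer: 0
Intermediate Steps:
l(K, v) = -3
u = 0 (u = -((-2 - 4)/(5 + 6))*3*0/2 = --6/11*3*0/2 = --6*1/11*3*0/2 = -(-6/11*3)*0/2 = -(-9)*0/11 = -½*0 = 0)
l((7 + 6)*(-5 + 5), -13)*u = -3*0 = 0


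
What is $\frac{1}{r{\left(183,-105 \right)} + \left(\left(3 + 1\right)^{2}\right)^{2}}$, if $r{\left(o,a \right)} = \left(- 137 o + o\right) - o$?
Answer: $- \frac{1}{24815} \approx -4.0298 \cdot 10^{-5}$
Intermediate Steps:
$r{\left(o,a \right)} = - 137 o$ ($r{\left(o,a \right)} = - 136 o - o = - 137 o$)
$\frac{1}{r{\left(183,-105 \right)} + \left(\left(3 + 1\right)^{2}\right)^{2}} = \frac{1}{\left(-137\right) 183 + \left(\left(3 + 1\right)^{2}\right)^{2}} = \frac{1}{-25071 + \left(4^{2}\right)^{2}} = \frac{1}{-25071 + 16^{2}} = \frac{1}{-25071 + 256} = \frac{1}{-24815} = - \frac{1}{24815}$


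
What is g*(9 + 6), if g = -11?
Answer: -165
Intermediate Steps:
g*(9 + 6) = -11*(9 + 6) = -11*15 = -165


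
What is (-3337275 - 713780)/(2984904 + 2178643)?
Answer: -4051055/5163547 ≈ -0.78455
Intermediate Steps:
(-3337275 - 713780)/(2984904 + 2178643) = -4051055/5163547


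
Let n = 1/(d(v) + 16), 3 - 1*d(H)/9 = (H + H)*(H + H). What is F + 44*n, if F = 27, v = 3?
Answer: 7543/281 ≈ 26.843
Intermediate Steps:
d(H) = 27 - 36*H² (d(H) = 27 - 9*(H + H)*(H + H) = 27 - 9*2*H*2*H = 27 - 36*H²)
n = -1/281 (n = 1/((27 - 36*3²) + 16) = 1/((27 - 36*9) + 16) = 1/((27 - 324) + 16) = 1/(-297 + 16) = 1/(-281) = -1/281 ≈ -0.0035587)
F + 44*n = 27 + 44*(-1/281) = 27 - 44/281 = 7543/281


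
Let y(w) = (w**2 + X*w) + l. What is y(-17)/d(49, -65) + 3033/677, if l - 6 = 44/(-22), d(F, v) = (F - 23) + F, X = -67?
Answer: 1196939/50775 ≈ 23.573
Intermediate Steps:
d(F, v) = -23 + 2*F (d(F, v) = (-23 + F) + F = -23 + 2*F)
l = 4 (l = 6 + 44/(-22) = 6 + 44*(-1/22) = 6 - 2 = 4)
y(w) = 4 + w**2 - 67*w (y(w) = (w**2 - 67*w) + 4 = 4 + w**2 - 67*w)
y(-17)/d(49, -65) + 3033/677 = (4 + (-17)**2 - 67*(-17))/(-23 + 2*49) + 3033/677 = (4 + 289 + 1139)/(-23 + 98) + 3033*(1/677) = 1432/75 + 3033/677 = 1196939/50775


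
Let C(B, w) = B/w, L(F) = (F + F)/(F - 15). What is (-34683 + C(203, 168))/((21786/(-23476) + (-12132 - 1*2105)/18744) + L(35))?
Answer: -3815293127107/199383727 ≈ -19135.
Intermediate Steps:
L(F) = 2*F/(-15 + F) (L(F) = (2*F)/(-15 + F) = 2*F/(-15 + F))
C(B, w) = B/w
(-34683 + C(203, 168))/((21786/(-23476) + (-12132 - 1*2105)/18744) + L(35)) = (-34683 + 203/168)/((21786/(-23476) + (-12132 - 1*2105)/18744) + 2*35/(-15 + 35)) = (-34683 + 203*(1/168))/((21786*(-1/23476) + (-12132 - 2105)*(1/18744)) + 2*35/20) = (-34683 + 29/24)/((-10893/11738 - 14237*1/18744) + 2*35*(1/20)) = -832363/(24*((-10893/11738 - 14237/18744) + 7/2)) = -832363/(24*(-185646149/110008536 + 7/2)) = -832363/(24*199383727/110008536) = -832363/24*110008536/199383727 = -3815293127107/199383727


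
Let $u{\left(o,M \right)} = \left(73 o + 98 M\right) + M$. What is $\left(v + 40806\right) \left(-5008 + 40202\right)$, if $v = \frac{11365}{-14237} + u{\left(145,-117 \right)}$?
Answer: $\frac{19945676200414}{14237} \approx 1.401 \cdot 10^{9}$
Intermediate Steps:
$u{\left(o,M \right)} = 73 o + 99 M$
$v = - \frac{14219891}{14237}$ ($v = \frac{11365}{-14237} + \left(73 \cdot 145 + 99 \left(-117\right)\right) = 11365 \left(- \frac{1}{14237}\right) + \left(10585 - 11583\right) = - \frac{11365}{14237} - 998 = - \frac{14219891}{14237} \approx -998.8$)
$\left(v + 40806\right) \left(-5008 + 40202\right) = \left(- \frac{14219891}{14237} + 40806\right) \left(-5008 + 40202\right) = \frac{566735131}{14237} \cdot 35194 = \frac{19945676200414}{14237}$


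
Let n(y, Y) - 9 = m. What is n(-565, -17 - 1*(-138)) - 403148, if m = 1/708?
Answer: -285422411/708 ≈ -4.0314e+5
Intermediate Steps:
m = 1/708 ≈ 0.0014124
n(y, Y) = 6373/708 (n(y, Y) = 9 + 1/708 = 6373/708)
n(-565, -17 - 1*(-138)) - 403148 = 6373/708 - 403148 = -285422411/708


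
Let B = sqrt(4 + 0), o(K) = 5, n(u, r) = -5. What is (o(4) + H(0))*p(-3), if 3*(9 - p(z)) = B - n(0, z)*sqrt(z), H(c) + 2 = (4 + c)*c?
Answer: 25 - 5*I*sqrt(3) ≈ 25.0 - 8.6602*I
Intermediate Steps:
H(c) = -2 + c*(4 + c) (H(c) = -2 + (4 + c)*c = -2 + c*(4 + c))
B = 2 (B = sqrt(4) = 2)
p(z) = 25/3 - 5*sqrt(z)/3 (p(z) = 9 - (2 - (-5)*sqrt(z))/3 = 9 - (2 + 5*sqrt(z))/3 = 9 + (-2/3 - 5*sqrt(z)/3) = 25/3 - 5*sqrt(z)/3)
(o(4) + H(0))*p(-3) = (5 + (-2 + 0**2 + 4*0))*(25/3 - 5*I*sqrt(3)/3) = (5 + (-2 + 0 + 0))*(25/3 - 5*I*sqrt(3)/3) = (5 - 2)*(25/3 - 5*I*sqrt(3)/3) = 3*(25/3 - 5*I*sqrt(3)/3) = 25 - 5*I*sqrt(3)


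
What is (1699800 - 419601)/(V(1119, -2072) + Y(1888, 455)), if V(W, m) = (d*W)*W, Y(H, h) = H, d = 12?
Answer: 1280199/15027820 ≈ 0.085189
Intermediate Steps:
V(W, m) = 12*W**2 (V(W, m) = (12*W)*W = 12*W**2)
(1699800 - 419601)/(V(1119, -2072) + Y(1888, 455)) = (1699800 - 419601)/(12*1119**2 + 1888) = 1280199/(12*1252161 + 1888) = 1280199/(15025932 + 1888) = 1280199/15027820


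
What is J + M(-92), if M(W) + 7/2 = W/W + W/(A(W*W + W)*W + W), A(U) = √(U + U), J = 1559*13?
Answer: 678577045/33486 + 2*√4186/16743 ≈ 20265.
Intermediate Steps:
J = 20267
A(U) = √2*√U (A(U) = √(2*U) = √2*√U)
M(W) = -5/2 + W/(W + W*√2*√(W + W²)) (M(W) = -7/2 + (W/W + W/((√2*√(W*W + W))*W + W)) = -7/2 + (1 + W/((√2*√(W² + W))*W + W)) = -7/2 + (1 + W/((√2*√(W + W²))*W + W)) = -7/2 + (1 + W/(W*√2*√(W + W²) + W)) = -7/2 + (1 + W/(W + W*√2*√(W + W²))) = -5/2 + W/(W + W*√2*√(W + W²)))
J + M(-92) = 20267 + (-3 - 5*√2*√(-92*(1 - 92)))/(2*(1 + √2*√(-92*(1 - 92)))) = 20267 + (-3 - 5*√2*√(-92*(-91)))/(2*(1 + √2*√(-92*(-91)))) = 20267 + (-3 - 5*√2*√8372)/(2*(1 + √2*√8372)) = 20267 + (-3 - 5*√2*2*√2093)/(2*(1 + √2*(2*√2093))) = 20267 + (-3 - 10*√4186)/(2*(1 + 2*√4186))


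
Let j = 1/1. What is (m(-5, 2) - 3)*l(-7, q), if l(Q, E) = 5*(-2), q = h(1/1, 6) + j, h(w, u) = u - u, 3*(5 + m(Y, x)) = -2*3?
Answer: 100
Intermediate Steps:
m(Y, x) = -7 (m(Y, x) = -5 + (-2*3)/3 = -5 + (⅓)*(-6) = -5 - 2 = -7)
j = 1
h(w, u) = 0
q = 1 (q = 0 + 1 = 1)
l(Q, E) = -10
(m(-5, 2) - 3)*l(-7, q) = (-7 - 3)*(-10) = -10*(-10) = 100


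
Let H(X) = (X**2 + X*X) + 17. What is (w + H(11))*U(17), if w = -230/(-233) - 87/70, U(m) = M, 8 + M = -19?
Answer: -113943213/16310 ≈ -6986.1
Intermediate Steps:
M = -27 (M = -8 - 19 = -27)
U(m) = -27
H(X) = 17 + 2*X**2 (H(X) = (X**2 + X**2) + 17 = 2*X**2 + 17 = 17 + 2*X**2)
w = -4171/16310 (w = -230*(-1/233) - 87*1/70 = 230/233 - 87/70 = -4171/16310 ≈ -0.25573)
(w + H(11))*U(17) = (-4171/16310 + (17 + 2*11**2))*(-27) = (-4171/16310 + (17 + 2*121))*(-27) = (-4171/16310 + (17 + 242))*(-27) = (-4171/16310 + 259)*(-27) = (4220119/16310)*(-27) = -113943213/16310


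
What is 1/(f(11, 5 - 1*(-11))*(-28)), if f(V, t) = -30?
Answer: 1/840 ≈ 0.0011905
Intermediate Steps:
1/(f(11, 5 - 1*(-11))*(-28)) = 1/(-30*(-28)) = -1/30*(-1/28) = 1/840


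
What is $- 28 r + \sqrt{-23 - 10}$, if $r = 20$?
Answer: $-560 + i \sqrt{33} \approx -560.0 + 5.7446 i$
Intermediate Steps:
$- 28 r + \sqrt{-23 - 10} = \left(-28\right) 20 + \sqrt{-23 - 10} = -560 + \sqrt{-33} = -560 + i \sqrt{33}$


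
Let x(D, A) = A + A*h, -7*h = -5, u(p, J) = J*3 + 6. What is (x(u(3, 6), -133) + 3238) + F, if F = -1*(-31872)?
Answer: 34882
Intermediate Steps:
u(p, J) = 6 + 3*J (u(p, J) = 3*J + 6 = 6 + 3*J)
F = 31872
h = 5/7 (h = -⅐*(-5) = 5/7 ≈ 0.71429)
x(D, A) = 12*A/7 (x(D, A) = A + A*(5/7) = A + 5*A/7 = 12*A/7)
(x(u(3, 6), -133) + 3238) + F = ((12/7)*(-133) + 3238) + 31872 = (-228 + 3238) + 31872 = 3010 + 31872 = 34882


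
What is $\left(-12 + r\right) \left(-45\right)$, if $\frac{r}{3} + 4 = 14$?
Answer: $-810$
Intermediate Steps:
$r = 30$ ($r = -12 + 3 \cdot 14 = -12 + 42 = 30$)
$\left(-12 + r\right) \left(-45\right) = \left(-12 + 30\right) \left(-45\right) = 18 \left(-45\right) = -810$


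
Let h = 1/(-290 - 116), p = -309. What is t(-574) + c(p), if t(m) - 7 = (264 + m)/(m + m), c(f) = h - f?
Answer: 2632295/8323 ≈ 316.27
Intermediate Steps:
h = -1/406 (h = 1/(-406) = -1/406 ≈ -0.0024631)
c(f) = -1/406 - f
t(m) = 7 + (264 + m)/(2*m) (t(m) = 7 + (264 + m)/(m + m) = 7 + (264 + m)/((2*m)) = 7 + (264 + m)*(1/(2*m)) = 7 + (264 + m)/(2*m))
t(-574) + c(p) = (15/2 + 132/(-574)) + (-1/406 - 1*(-309)) = (15/2 + 132*(-1/574)) + (-1/406 + 309) = (15/2 - 66/287) + 125453/406 = 4173/574 + 125453/406 = 2632295/8323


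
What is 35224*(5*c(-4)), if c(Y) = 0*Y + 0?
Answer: 0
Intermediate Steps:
c(Y) = 0 (c(Y) = 0 + 0 = 0)
35224*(5*c(-4)) = 35224*(5*0) = 35224*0 = 0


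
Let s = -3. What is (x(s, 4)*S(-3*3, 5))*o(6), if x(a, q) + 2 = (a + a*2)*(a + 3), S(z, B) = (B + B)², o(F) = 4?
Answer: -800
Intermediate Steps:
S(z, B) = 4*B² (S(z, B) = (2*B)² = 4*B²)
x(a, q) = -2 + 3*a*(3 + a) (x(a, q) = -2 + (a + a*2)*(a + 3) = -2 + (a + 2*a)*(3 + a) = -2 + (3*a)*(3 + a) = -2 + 3*a*(3 + a))
(x(s, 4)*S(-3*3, 5))*o(6) = ((-2 + 3*(-3)² + 9*(-3))*(4*5²))*4 = ((-2 + 3*9 - 27)*(4*25))*4 = ((-2 + 27 - 27)*100)*4 = -2*100*4 = -200*4 = -800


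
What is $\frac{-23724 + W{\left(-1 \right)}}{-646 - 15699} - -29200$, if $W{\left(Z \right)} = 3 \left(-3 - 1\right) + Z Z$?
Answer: $\frac{95459547}{3269} \approx 29201.0$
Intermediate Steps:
$W{\left(Z \right)} = -12 + Z^{2}$ ($W{\left(Z \right)} = 3 \left(-4\right) + Z^{2} = -12 + Z^{2}$)
$\frac{-23724 + W{\left(-1 \right)}}{-646 - 15699} - -29200 = \frac{-23724 - \left(12 - \left(-1\right)^{2}\right)}{-646 - 15699} - -29200 = \frac{-23724 + \left(-12 + 1\right)}{-16345} + 29200 = \left(-23724 - 11\right) \left(- \frac{1}{16345}\right) + 29200 = \left(-23735\right) \left(- \frac{1}{16345}\right) + 29200 = \frac{4747}{3269} + 29200 = \frac{95459547}{3269}$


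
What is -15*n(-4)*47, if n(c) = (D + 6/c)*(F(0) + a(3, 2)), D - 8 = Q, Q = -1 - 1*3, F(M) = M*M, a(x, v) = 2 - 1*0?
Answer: -3525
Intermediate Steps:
a(x, v) = 2 (a(x, v) = 2 + 0 = 2)
F(M) = M**2
Q = -4 (Q = -1 - 3 = -4)
D = 4 (D = 8 - 4 = 4)
n(c) = 8 + 12/c (n(c) = (4 + 6/c)*(0**2 + 2) = (4 + 6/c)*(0 + 2) = (4 + 6/c)*2 = 8 + 12/c)
-15*n(-4)*47 = -15*(8 + 12/(-4))*47 = -15*(8 + 12*(-1/4))*47 = -15*(8 - 3)*47 = -15*5*47 = -75*47 = -3525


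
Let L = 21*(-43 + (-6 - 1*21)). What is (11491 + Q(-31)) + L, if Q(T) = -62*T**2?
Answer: -49561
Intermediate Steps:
L = -1470 (L = 21*(-43 + (-6 - 21)) = 21*(-43 - 27) = 21*(-70) = -1470)
(11491 + Q(-31)) + L = (11491 - 62*(-31)**2) - 1470 = (11491 - 62*961) - 1470 = (11491 - 59582) - 1470 = -48091 - 1470 = -49561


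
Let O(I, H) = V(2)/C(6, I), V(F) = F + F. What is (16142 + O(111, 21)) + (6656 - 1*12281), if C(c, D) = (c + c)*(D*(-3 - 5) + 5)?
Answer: 27859532/2649 ≈ 10517.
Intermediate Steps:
V(F) = 2*F
C(c, D) = 2*c*(5 - 8*D) (C(c, D) = (2*c)*(D*(-8) + 5) = (2*c)*(-8*D + 5) = (2*c)*(5 - 8*D) = 2*c*(5 - 8*D))
O(I, H) = 4/(60 - 96*I) (O(I, H) = (2*2)/((2*6*(5 - 8*I))) = 4/(60 - 96*I))
(16142 + O(111, 21)) + (6656 - 1*12281) = (16142 - 1/(-15 + 24*111)) + (6656 - 1*12281) = (16142 - 1/(-15 + 2664)) + (6656 - 12281) = (16142 - 1/2649) - 5625 = 42760157/2649 - 5625 = 27859532/2649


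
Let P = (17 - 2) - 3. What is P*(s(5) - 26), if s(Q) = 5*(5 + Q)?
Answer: 288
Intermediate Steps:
s(Q) = 25 + 5*Q
P = 12 (P = 15 - 3 = 12)
P*(s(5) - 26) = 12*((25 + 5*5) - 26) = 12*((25 + 25) - 26) = 12*(50 - 26) = 12*24 = 288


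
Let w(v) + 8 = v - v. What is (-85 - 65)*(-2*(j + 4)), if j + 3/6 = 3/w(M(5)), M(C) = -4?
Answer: 1875/2 ≈ 937.50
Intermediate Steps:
w(v) = -8 (w(v) = -8 + (v - v) = -8 + 0 = -8)
j = -7/8 (j = -½ + 3/(-8) = -½ + 3*(-⅛) = -½ - 3/8 = -7/8 ≈ -0.87500)
(-85 - 65)*(-2*(j + 4)) = (-85 - 65)*(-2*(-7/8 + 4)) = -(-300)*25/8 = -150*(-25/4) = 1875/2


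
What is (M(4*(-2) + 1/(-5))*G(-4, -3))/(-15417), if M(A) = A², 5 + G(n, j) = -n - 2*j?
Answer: -1681/77085 ≈ -0.021807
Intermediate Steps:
G(n, j) = -5 - n - 2*j (G(n, j) = -5 + (-n - 2*j) = -5 - n - 2*j)
(M(4*(-2) + 1/(-5))*G(-4, -3))/(-15417) = ((4*(-2) + 1/(-5))²*(-5 - 1*(-4) - 2*(-3)))/(-15417) = ((-8 - ⅕)²*(-5 + 4 + 6))*(-1/15417) = ((-41/5)²*5)*(-1/15417) = ((1681/25)*5)*(-1/15417) = (1681/5)*(-1/15417) = -1681/77085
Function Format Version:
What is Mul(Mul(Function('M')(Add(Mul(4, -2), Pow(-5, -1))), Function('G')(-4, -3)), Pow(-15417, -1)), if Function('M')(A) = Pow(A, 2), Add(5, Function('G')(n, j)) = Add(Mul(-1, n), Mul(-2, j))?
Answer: Rational(-1681, 77085) ≈ -0.021807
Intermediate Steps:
Function('G')(n, j) = Add(-5, Mul(-1, n), Mul(-2, j)) (Function('G')(n, j) = Add(-5, Add(Mul(-1, n), Mul(-2, j))) = Add(-5, Mul(-1, n), Mul(-2, j)))
Mul(Mul(Function('M')(Add(Mul(4, -2), Pow(-5, -1))), Function('G')(-4, -3)), Pow(-15417, -1)) = Mul(Mul(Pow(Add(Mul(4, -2), Pow(-5, -1)), 2), Add(-5, Mul(-1, -4), Mul(-2, -3))), Pow(-15417, -1)) = Mul(Mul(Pow(Add(-8, Rational(-1, 5)), 2), Add(-5, 4, 6)), Rational(-1, 15417)) = Mul(Mul(Pow(Rational(-41, 5), 2), 5), Rational(-1, 15417)) = Mul(Mul(Rational(1681, 25), 5), Rational(-1, 15417)) = Mul(Rational(1681, 5), Rational(-1, 15417)) = Rational(-1681, 77085)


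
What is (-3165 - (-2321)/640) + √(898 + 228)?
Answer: -2023279/640 + √1126 ≈ -3127.8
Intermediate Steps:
(-3165 - (-2321)/640) + √(898 + 228) = (-3165 - (-2321)/640) + √1126 = (-3165 - 1*(-2321/640)) + √1126 = (-3165 + 2321/640) + √1126 = -2023279/640 + √1126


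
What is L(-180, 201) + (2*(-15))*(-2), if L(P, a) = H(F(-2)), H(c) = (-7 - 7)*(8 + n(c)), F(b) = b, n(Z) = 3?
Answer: -94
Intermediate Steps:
H(c) = -154 (H(c) = (-7 - 7)*(8 + 3) = -14*11 = -154)
L(P, a) = -154
L(-180, 201) + (2*(-15))*(-2) = -154 + (2*(-15))*(-2) = -154 - 30*(-2) = -154 + 60 = -94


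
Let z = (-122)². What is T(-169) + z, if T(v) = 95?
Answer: 14979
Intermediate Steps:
z = 14884
T(-169) + z = 95 + 14884 = 14979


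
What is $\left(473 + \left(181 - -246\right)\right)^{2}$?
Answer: $810000$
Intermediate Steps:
$\left(473 + \left(181 - -246\right)\right)^{2} = \left(473 + \left(181 + 246\right)\right)^{2} = \left(473 + 427\right)^{2} = 900^{2} = 810000$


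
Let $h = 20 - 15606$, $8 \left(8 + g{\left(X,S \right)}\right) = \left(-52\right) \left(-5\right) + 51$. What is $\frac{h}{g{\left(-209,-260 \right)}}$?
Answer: $- \frac{124688}{247} \approx -504.81$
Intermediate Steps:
$g{\left(X,S \right)} = \frac{247}{8}$ ($g{\left(X,S \right)} = -8 + \frac{\left(-52\right) \left(-5\right) + 51}{8} = -8 + \frac{260 + 51}{8} = -8 + \frac{1}{8} \cdot 311 = -8 + \frac{311}{8} = \frac{247}{8}$)
$h = -15586$ ($h = 20 - 15606 = -15586$)
$\frac{h}{g{\left(-209,-260 \right)}} = - \frac{15586}{\frac{247}{8}} = \left(-15586\right) \frac{8}{247} = - \frac{124688}{247}$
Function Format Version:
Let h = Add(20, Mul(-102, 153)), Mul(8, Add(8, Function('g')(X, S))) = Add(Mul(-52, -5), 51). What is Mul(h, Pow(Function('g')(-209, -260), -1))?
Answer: Rational(-124688, 247) ≈ -504.81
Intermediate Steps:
Function('g')(X, S) = Rational(247, 8) (Function('g')(X, S) = Add(-8, Mul(Rational(1, 8), Add(Mul(-52, -5), 51))) = Add(-8, Mul(Rational(1, 8), Add(260, 51))) = Add(-8, Mul(Rational(1, 8), 311)) = Add(-8, Rational(311, 8)) = Rational(247, 8))
h = -15586 (h = Add(20, -15606) = -15586)
Mul(h, Pow(Function('g')(-209, -260), -1)) = Mul(-15586, Pow(Rational(247, 8), -1)) = Mul(-15586, Rational(8, 247)) = Rational(-124688, 247)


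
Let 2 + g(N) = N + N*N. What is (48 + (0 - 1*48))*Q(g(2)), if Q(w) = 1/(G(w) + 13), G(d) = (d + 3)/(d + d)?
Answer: 0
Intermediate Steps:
g(N) = -2 + N + N² (g(N) = -2 + (N + N*N) = -2 + (N + N²) = -2 + N + N²)
G(d) = (3 + d)/(2*d) (G(d) = (3 + d)/((2*d)) = (3 + d)*(1/(2*d)) = (3 + d)/(2*d))
Q(w) = 1/(13 + (3 + w)/(2*w)) (Q(w) = 1/((3 + w)/(2*w) + 13) = 1/(13 + (3 + w)/(2*w)))
(48 + (0 - 1*48))*Q(g(2)) = (48 + (0 - 1*48))*(2*(-2 + 2 + 2²)/(3*(1 + 9*(-2 + 2 + 2²)))) = (48 + (0 - 48))*(2*(-2 + 2 + 4)/(3*(1 + 9*(-2 + 2 + 4)))) = (48 - 48)*((⅔)*4/(1 + 9*4)) = 0*((⅔)*4/(1 + 36)) = 0*((⅔)*4/37) = 0*((⅔)*4*(1/37)) = 0*(8/111) = 0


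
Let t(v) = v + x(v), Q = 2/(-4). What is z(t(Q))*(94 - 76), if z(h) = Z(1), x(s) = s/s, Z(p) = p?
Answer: 18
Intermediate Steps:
x(s) = 1
Q = -1/2 (Q = 2*(-1/4) = -1/2 ≈ -0.50000)
t(v) = 1 + v (t(v) = v + 1 = 1 + v)
z(h) = 1
z(t(Q))*(94 - 76) = 1*(94 - 76) = 1*18 = 18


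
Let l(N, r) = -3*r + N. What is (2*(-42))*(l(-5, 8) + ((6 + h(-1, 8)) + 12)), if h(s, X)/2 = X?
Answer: -420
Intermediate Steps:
h(s, X) = 2*X
l(N, r) = N - 3*r
(2*(-42))*(l(-5, 8) + ((6 + h(-1, 8)) + 12)) = (2*(-42))*((-5 - 3*8) + ((6 + 2*8) + 12)) = -84*((-5 - 24) + ((6 + 16) + 12)) = -84*(-29 + (22 + 12)) = -84*(-29 + 34) = -84*5 = -420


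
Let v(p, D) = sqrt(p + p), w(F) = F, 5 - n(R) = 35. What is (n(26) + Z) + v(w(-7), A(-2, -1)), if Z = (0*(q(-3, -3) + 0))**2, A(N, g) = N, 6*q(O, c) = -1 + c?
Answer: -30 + I*sqrt(14) ≈ -30.0 + 3.7417*I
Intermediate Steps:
q(O, c) = -1/6 + c/6 (q(O, c) = (-1 + c)/6 = -1/6 + c/6)
n(R) = -30 (n(R) = 5 - 1*35 = 5 - 35 = -30)
Z = 0 (Z = (0*((-1/6 + (1/6)*(-3)) + 0))**2 = (0*((-1/6 - 1/2) + 0))**2 = (0*(-2/3 + 0))**2 = (0*(-2/3))**2 = 0**2 = 0)
v(p, D) = sqrt(2)*sqrt(p) (v(p, D) = sqrt(2*p) = sqrt(2)*sqrt(p))
(n(26) + Z) + v(w(-7), A(-2, -1)) = (-30 + 0) + sqrt(2)*sqrt(-7) = -30 + sqrt(2)*(I*sqrt(7)) = -30 + I*sqrt(14)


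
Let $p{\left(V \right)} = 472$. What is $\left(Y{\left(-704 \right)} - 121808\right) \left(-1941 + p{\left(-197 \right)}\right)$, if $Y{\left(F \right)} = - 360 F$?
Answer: $-193367408$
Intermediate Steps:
$\left(Y{\left(-704 \right)} - 121808\right) \left(-1941 + p{\left(-197 \right)}\right) = \left(\left(-360\right) \left(-704\right) - 121808\right) \left(-1941 + 472\right) = \left(253440 - 121808\right) \left(-1469\right) = 131632 \left(-1469\right) = -193367408$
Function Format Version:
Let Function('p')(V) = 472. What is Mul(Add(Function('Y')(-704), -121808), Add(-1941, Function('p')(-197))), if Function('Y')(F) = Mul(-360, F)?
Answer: -193367408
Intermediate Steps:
Mul(Add(Function('Y')(-704), -121808), Add(-1941, Function('p')(-197))) = Mul(Add(Mul(-360, -704), -121808), Add(-1941, 472)) = Mul(Add(253440, -121808), -1469) = Mul(131632, -1469) = -193367408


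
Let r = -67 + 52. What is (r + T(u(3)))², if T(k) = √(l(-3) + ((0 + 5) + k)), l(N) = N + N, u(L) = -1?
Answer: (15 - I*√2)² ≈ 223.0 - 42.426*I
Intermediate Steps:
l(N) = 2*N
r = -15
T(k) = √(-1 + k) (T(k) = √(2*(-3) + ((0 + 5) + k)) = √(-6 + (5 + k)) = √(-1 + k))
(r + T(u(3)))² = (-15 + √(-1 - 1))² = (-15 + √(-2))² = (-15 + I*√2)²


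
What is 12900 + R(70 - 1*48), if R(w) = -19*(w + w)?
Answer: 12064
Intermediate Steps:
R(w) = -38*w
12900 + R(70 - 1*48) = 12900 - 38*(70 - 1*48) = 12900 - 38*(70 - 48) = 12900 - 38*22 = 12900 - 836 = 12064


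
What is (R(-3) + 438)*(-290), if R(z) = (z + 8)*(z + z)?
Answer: -118320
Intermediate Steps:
R(z) = 2*z*(8 + z) (R(z) = (8 + z)*(2*z) = 2*z*(8 + z))
(R(-3) + 438)*(-290) = (2*(-3)*(8 - 3) + 438)*(-290) = (2*(-3)*5 + 438)*(-290) = (-30 + 438)*(-290) = 408*(-290) = -118320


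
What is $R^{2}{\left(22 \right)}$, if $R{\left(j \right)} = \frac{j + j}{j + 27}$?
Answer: $\frac{1936}{2401} \approx 0.80633$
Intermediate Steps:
$R{\left(j \right)} = \frac{2 j}{27 + j}$
$R^{2}{\left(22 \right)} = \left(2 \cdot 22 \frac{1}{27 + 22}\right)^{2} = \left(2 \cdot 22 \cdot \frac{1}{49}\right)^{2} = \left(\frac{44}{49}\right)^{2} = \frac{1936}{2401}$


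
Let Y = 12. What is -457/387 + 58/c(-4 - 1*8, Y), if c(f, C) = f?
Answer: -4655/774 ≈ -6.0142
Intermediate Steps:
-457/387 + 58/c(-4 - 1*8, Y) = -457/387 + 58/(-4 - 1*8) = -457*1/387 + 58/(-4 - 8) = -457/387 + 58/(-12) = -457/387 + 58*(-1/12) = -457/387 - 29/6 = -4655/774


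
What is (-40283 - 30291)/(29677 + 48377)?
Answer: -35287/39027 ≈ -0.90417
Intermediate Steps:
(-40283 - 30291)/(29677 + 48377) = -70574/78054 = -70574*1/78054 = -35287/39027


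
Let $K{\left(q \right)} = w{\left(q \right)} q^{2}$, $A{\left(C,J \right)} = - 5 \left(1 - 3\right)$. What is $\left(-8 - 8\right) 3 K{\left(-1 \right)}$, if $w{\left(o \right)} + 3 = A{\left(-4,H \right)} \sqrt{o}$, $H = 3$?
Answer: $144 - 480 i \approx 144.0 - 480.0 i$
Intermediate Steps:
$A{\left(C,J \right)} = 10$ ($A{\left(C,J \right)} = \left(-5\right) \left(-2\right) = 10$)
$w{\left(o \right)} = -3 + 10 \sqrt{o}$
$K{\left(q \right)} = q^{2} \left(-3 + 10 \sqrt{q}\right)$ ($K{\left(q \right)} = \left(-3 + 10 \sqrt{q}\right) q^{2} = q^{2} \left(-3 + 10 \sqrt{q}\right)$)
$\left(-8 - 8\right) 3 K{\left(-1 \right)} = \left(-8 - 8\right) 3 \left(-1\right)^{2} \left(-3 + 10 \sqrt{-1}\right) = \left(-16\right) 3 \cdot 1 \left(-3 + 10 i\right) = - 48 \left(-3 + 10 i\right) = 144 - 480 i$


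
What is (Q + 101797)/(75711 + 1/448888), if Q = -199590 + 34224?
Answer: -28535361272/33985759369 ≈ -0.83963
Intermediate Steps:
Q = -165366
(Q + 101797)/(75711 + 1/448888) = (-165366 + 101797)/(75711 + 1/448888) = -63569/(75711 + 1/448888) = -63569/33985759369/448888 = -63569*448888/33985759369 = -28535361272/33985759369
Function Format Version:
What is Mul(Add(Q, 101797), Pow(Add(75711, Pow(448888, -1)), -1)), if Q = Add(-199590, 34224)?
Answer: Rational(-28535361272, 33985759369) ≈ -0.83963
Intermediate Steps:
Q = -165366
Mul(Add(Q, 101797), Pow(Add(75711, Pow(448888, -1)), -1)) = Mul(Add(-165366, 101797), Pow(Add(75711, Pow(448888, -1)), -1)) = Mul(-63569, Pow(Add(75711, Rational(1, 448888)), -1)) = Mul(-63569, Pow(Rational(33985759369, 448888), -1)) = Mul(-63569, Rational(448888, 33985759369)) = Rational(-28535361272, 33985759369)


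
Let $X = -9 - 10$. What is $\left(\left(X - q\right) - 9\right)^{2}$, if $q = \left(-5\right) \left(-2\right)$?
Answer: $1444$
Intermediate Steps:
$q = 10$
$X = -19$ ($X = -9 - 10 = -19$)
$\left(\left(X - q\right) - 9\right)^{2} = \left(\left(-19 - 10\right) - 9\right)^{2} = \left(-29 - 9\right)^{2} = \left(-38\right)^{2} = 1444$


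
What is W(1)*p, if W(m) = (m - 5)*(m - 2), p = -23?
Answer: -92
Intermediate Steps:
W(m) = (-5 + m)*(-2 + m)
W(1)*p = (10 + 1**2 - 7*1)*(-23) = (10 + 1 - 7)*(-23) = 4*(-23) = -92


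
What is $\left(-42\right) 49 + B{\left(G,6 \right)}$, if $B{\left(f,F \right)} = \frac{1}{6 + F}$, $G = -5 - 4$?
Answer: $- \frac{24695}{12} \approx -2057.9$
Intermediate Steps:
$G = -9$ ($G = -5 - 4 = -9$)
$\left(-42\right) 49 + B{\left(G,6 \right)} = \left(-42\right) 49 + \frac{1}{6 + 6} = -2058 + \frac{1}{12} = - \frac{24695}{12}$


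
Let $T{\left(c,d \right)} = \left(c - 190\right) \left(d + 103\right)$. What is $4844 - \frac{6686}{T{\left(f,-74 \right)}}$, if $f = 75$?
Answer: $\frac{16161426}{3335} \approx 4846.0$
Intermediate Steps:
$T{\left(c,d \right)} = \left(-190 + c\right) \left(103 + d\right)$
$4844 - \frac{6686}{T{\left(f,-74 \right)}} = 4844 - \frac{6686}{-19570 - -14060 + 103 \cdot 75 + 75 \left(-74\right)} = 4844 - \frac{6686}{-19570 + 14060 + 7725 - 5550} = 4844 - \frac{6686}{-3335} = 4844 - - \frac{6686}{3335} = 4844 + \frac{6686}{3335} = \frac{16161426}{3335}$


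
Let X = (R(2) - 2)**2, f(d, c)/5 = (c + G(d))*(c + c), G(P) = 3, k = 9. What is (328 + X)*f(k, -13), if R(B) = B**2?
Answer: 431600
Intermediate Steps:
f(d, c) = 10*c*(3 + c) (f(d, c) = 5*((c + 3)*(c + c)) = 5*((3 + c)*(2*c)) = 5*(2*c*(3 + c)) = 10*c*(3 + c))
X = 4 (X = (2**2 - 2)**2 = (4 - 2)**2 = 2**2 = 4)
(328 + X)*f(k, -13) = (328 + 4)*(10*(-13)*(3 - 13)) = 332*(10*(-13)*(-10)) = 332*1300 = 431600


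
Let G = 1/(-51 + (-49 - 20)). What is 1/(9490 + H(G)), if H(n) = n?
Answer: 120/1138799 ≈ 0.00010537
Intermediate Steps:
G = -1/120 (G = 1/(-51 - 69) = 1/(-120) = -1/120 ≈ -0.0083333)
1/(9490 + H(G)) = 1/(9490 - 1/120) = 1/(1138799/120) = 120/1138799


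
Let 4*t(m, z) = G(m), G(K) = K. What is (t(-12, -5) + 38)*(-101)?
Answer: -3535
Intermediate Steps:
t(m, z) = m/4
(t(-12, -5) + 38)*(-101) = ((¼)*(-12) + 38)*(-101) = (-3 + 38)*(-101) = 35*(-101) = -3535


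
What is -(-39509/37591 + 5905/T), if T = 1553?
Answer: -160617378/58378823 ≈ -2.7513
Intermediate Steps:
-(-39509/37591 + 5905/T) = -(-39509/37591 + 5905/1553) = -1*160617378/58378823 = -160617378/58378823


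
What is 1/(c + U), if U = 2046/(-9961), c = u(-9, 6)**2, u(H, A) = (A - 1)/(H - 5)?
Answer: -278908/21713 ≈ -12.845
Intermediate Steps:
u(H, A) = (-1 + A)/(-5 + H)
c = 25/196 (c = ((-1 + 6)/(-5 - 9))**2 = (5/(-14))**2 = (-1/14*5)**2 = (-5/14)**2 = 25/196 ≈ 0.12755)
U = -2046/9961 (U = 2046*(-1/9961) = -2046/9961 ≈ -0.20540)
1/(c + U) = 1/(25/196 - 2046/9961) = 1/(-21713/278908) = -278908/21713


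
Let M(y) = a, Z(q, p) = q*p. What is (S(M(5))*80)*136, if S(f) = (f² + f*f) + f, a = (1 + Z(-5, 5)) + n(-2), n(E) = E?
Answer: 14426880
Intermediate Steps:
Z(q, p) = p*q
a = -26 (a = (1 + 5*(-5)) - 2 = (1 - 25) - 2 = -24 - 2 = -26)
M(y) = -26
S(f) = f + 2*f² (S(f) = (f² + f²) + f = 2*f² + f = f + 2*f²)
(S(M(5))*80)*136 = (-26*(1 + 2*(-26))*80)*136 = (-26*(1 - 52)*80)*136 = (-26*(-51)*80)*136 = (1326*80)*136 = 106080*136 = 14426880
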